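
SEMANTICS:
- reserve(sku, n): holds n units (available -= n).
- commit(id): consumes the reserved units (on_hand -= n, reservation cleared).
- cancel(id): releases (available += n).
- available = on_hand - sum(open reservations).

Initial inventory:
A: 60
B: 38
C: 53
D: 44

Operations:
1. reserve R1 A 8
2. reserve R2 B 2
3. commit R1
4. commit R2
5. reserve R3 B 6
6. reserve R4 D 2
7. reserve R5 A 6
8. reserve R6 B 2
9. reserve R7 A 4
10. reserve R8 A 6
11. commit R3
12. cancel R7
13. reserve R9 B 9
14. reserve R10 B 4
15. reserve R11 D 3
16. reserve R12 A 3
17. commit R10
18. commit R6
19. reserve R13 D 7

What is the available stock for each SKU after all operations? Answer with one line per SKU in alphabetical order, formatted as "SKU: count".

Step 1: reserve R1 A 8 -> on_hand[A=60 B=38 C=53 D=44] avail[A=52 B=38 C=53 D=44] open={R1}
Step 2: reserve R2 B 2 -> on_hand[A=60 B=38 C=53 D=44] avail[A=52 B=36 C=53 D=44] open={R1,R2}
Step 3: commit R1 -> on_hand[A=52 B=38 C=53 D=44] avail[A=52 B=36 C=53 D=44] open={R2}
Step 4: commit R2 -> on_hand[A=52 B=36 C=53 D=44] avail[A=52 B=36 C=53 D=44] open={}
Step 5: reserve R3 B 6 -> on_hand[A=52 B=36 C=53 D=44] avail[A=52 B=30 C=53 D=44] open={R3}
Step 6: reserve R4 D 2 -> on_hand[A=52 B=36 C=53 D=44] avail[A=52 B=30 C=53 D=42] open={R3,R4}
Step 7: reserve R5 A 6 -> on_hand[A=52 B=36 C=53 D=44] avail[A=46 B=30 C=53 D=42] open={R3,R4,R5}
Step 8: reserve R6 B 2 -> on_hand[A=52 B=36 C=53 D=44] avail[A=46 B=28 C=53 D=42] open={R3,R4,R5,R6}
Step 9: reserve R7 A 4 -> on_hand[A=52 B=36 C=53 D=44] avail[A=42 B=28 C=53 D=42] open={R3,R4,R5,R6,R7}
Step 10: reserve R8 A 6 -> on_hand[A=52 B=36 C=53 D=44] avail[A=36 B=28 C=53 D=42] open={R3,R4,R5,R6,R7,R8}
Step 11: commit R3 -> on_hand[A=52 B=30 C=53 D=44] avail[A=36 B=28 C=53 D=42] open={R4,R5,R6,R7,R8}
Step 12: cancel R7 -> on_hand[A=52 B=30 C=53 D=44] avail[A=40 B=28 C=53 D=42] open={R4,R5,R6,R8}
Step 13: reserve R9 B 9 -> on_hand[A=52 B=30 C=53 D=44] avail[A=40 B=19 C=53 D=42] open={R4,R5,R6,R8,R9}
Step 14: reserve R10 B 4 -> on_hand[A=52 B=30 C=53 D=44] avail[A=40 B=15 C=53 D=42] open={R10,R4,R5,R6,R8,R9}
Step 15: reserve R11 D 3 -> on_hand[A=52 B=30 C=53 D=44] avail[A=40 B=15 C=53 D=39] open={R10,R11,R4,R5,R6,R8,R9}
Step 16: reserve R12 A 3 -> on_hand[A=52 B=30 C=53 D=44] avail[A=37 B=15 C=53 D=39] open={R10,R11,R12,R4,R5,R6,R8,R9}
Step 17: commit R10 -> on_hand[A=52 B=26 C=53 D=44] avail[A=37 B=15 C=53 D=39] open={R11,R12,R4,R5,R6,R8,R9}
Step 18: commit R6 -> on_hand[A=52 B=24 C=53 D=44] avail[A=37 B=15 C=53 D=39] open={R11,R12,R4,R5,R8,R9}
Step 19: reserve R13 D 7 -> on_hand[A=52 B=24 C=53 D=44] avail[A=37 B=15 C=53 D=32] open={R11,R12,R13,R4,R5,R8,R9}

Answer: A: 37
B: 15
C: 53
D: 32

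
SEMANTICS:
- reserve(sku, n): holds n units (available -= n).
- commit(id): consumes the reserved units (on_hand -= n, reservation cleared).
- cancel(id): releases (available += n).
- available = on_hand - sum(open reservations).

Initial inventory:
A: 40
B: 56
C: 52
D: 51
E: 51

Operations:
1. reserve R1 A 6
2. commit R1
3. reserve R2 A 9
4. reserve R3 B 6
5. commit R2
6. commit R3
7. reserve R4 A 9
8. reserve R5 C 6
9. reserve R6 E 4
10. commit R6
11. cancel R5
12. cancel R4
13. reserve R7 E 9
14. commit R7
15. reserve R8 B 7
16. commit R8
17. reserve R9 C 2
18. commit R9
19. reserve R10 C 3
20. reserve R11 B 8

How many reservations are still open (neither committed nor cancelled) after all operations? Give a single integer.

Answer: 2

Derivation:
Step 1: reserve R1 A 6 -> on_hand[A=40 B=56 C=52 D=51 E=51] avail[A=34 B=56 C=52 D=51 E=51] open={R1}
Step 2: commit R1 -> on_hand[A=34 B=56 C=52 D=51 E=51] avail[A=34 B=56 C=52 D=51 E=51] open={}
Step 3: reserve R2 A 9 -> on_hand[A=34 B=56 C=52 D=51 E=51] avail[A=25 B=56 C=52 D=51 E=51] open={R2}
Step 4: reserve R3 B 6 -> on_hand[A=34 B=56 C=52 D=51 E=51] avail[A=25 B=50 C=52 D=51 E=51] open={R2,R3}
Step 5: commit R2 -> on_hand[A=25 B=56 C=52 D=51 E=51] avail[A=25 B=50 C=52 D=51 E=51] open={R3}
Step 6: commit R3 -> on_hand[A=25 B=50 C=52 D=51 E=51] avail[A=25 B=50 C=52 D=51 E=51] open={}
Step 7: reserve R4 A 9 -> on_hand[A=25 B=50 C=52 D=51 E=51] avail[A=16 B=50 C=52 D=51 E=51] open={R4}
Step 8: reserve R5 C 6 -> on_hand[A=25 B=50 C=52 D=51 E=51] avail[A=16 B=50 C=46 D=51 E=51] open={R4,R5}
Step 9: reserve R6 E 4 -> on_hand[A=25 B=50 C=52 D=51 E=51] avail[A=16 B=50 C=46 D=51 E=47] open={R4,R5,R6}
Step 10: commit R6 -> on_hand[A=25 B=50 C=52 D=51 E=47] avail[A=16 B=50 C=46 D=51 E=47] open={R4,R5}
Step 11: cancel R5 -> on_hand[A=25 B=50 C=52 D=51 E=47] avail[A=16 B=50 C=52 D=51 E=47] open={R4}
Step 12: cancel R4 -> on_hand[A=25 B=50 C=52 D=51 E=47] avail[A=25 B=50 C=52 D=51 E=47] open={}
Step 13: reserve R7 E 9 -> on_hand[A=25 B=50 C=52 D=51 E=47] avail[A=25 B=50 C=52 D=51 E=38] open={R7}
Step 14: commit R7 -> on_hand[A=25 B=50 C=52 D=51 E=38] avail[A=25 B=50 C=52 D=51 E=38] open={}
Step 15: reserve R8 B 7 -> on_hand[A=25 B=50 C=52 D=51 E=38] avail[A=25 B=43 C=52 D=51 E=38] open={R8}
Step 16: commit R8 -> on_hand[A=25 B=43 C=52 D=51 E=38] avail[A=25 B=43 C=52 D=51 E=38] open={}
Step 17: reserve R9 C 2 -> on_hand[A=25 B=43 C=52 D=51 E=38] avail[A=25 B=43 C=50 D=51 E=38] open={R9}
Step 18: commit R9 -> on_hand[A=25 B=43 C=50 D=51 E=38] avail[A=25 B=43 C=50 D=51 E=38] open={}
Step 19: reserve R10 C 3 -> on_hand[A=25 B=43 C=50 D=51 E=38] avail[A=25 B=43 C=47 D=51 E=38] open={R10}
Step 20: reserve R11 B 8 -> on_hand[A=25 B=43 C=50 D=51 E=38] avail[A=25 B=35 C=47 D=51 E=38] open={R10,R11}
Open reservations: ['R10', 'R11'] -> 2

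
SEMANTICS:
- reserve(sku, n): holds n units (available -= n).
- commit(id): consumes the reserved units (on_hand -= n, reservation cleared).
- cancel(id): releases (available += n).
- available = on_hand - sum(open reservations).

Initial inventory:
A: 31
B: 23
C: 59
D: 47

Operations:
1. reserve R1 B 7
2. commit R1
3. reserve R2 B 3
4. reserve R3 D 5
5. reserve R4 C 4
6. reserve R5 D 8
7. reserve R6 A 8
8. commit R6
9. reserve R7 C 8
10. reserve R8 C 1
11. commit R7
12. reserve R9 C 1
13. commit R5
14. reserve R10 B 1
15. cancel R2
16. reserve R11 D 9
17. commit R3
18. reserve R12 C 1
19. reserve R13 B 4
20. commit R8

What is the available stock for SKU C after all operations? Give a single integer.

Answer: 44

Derivation:
Step 1: reserve R1 B 7 -> on_hand[A=31 B=23 C=59 D=47] avail[A=31 B=16 C=59 D=47] open={R1}
Step 2: commit R1 -> on_hand[A=31 B=16 C=59 D=47] avail[A=31 B=16 C=59 D=47] open={}
Step 3: reserve R2 B 3 -> on_hand[A=31 B=16 C=59 D=47] avail[A=31 B=13 C=59 D=47] open={R2}
Step 4: reserve R3 D 5 -> on_hand[A=31 B=16 C=59 D=47] avail[A=31 B=13 C=59 D=42] open={R2,R3}
Step 5: reserve R4 C 4 -> on_hand[A=31 B=16 C=59 D=47] avail[A=31 B=13 C=55 D=42] open={R2,R3,R4}
Step 6: reserve R5 D 8 -> on_hand[A=31 B=16 C=59 D=47] avail[A=31 B=13 C=55 D=34] open={R2,R3,R4,R5}
Step 7: reserve R6 A 8 -> on_hand[A=31 B=16 C=59 D=47] avail[A=23 B=13 C=55 D=34] open={R2,R3,R4,R5,R6}
Step 8: commit R6 -> on_hand[A=23 B=16 C=59 D=47] avail[A=23 B=13 C=55 D=34] open={R2,R3,R4,R5}
Step 9: reserve R7 C 8 -> on_hand[A=23 B=16 C=59 D=47] avail[A=23 B=13 C=47 D=34] open={R2,R3,R4,R5,R7}
Step 10: reserve R8 C 1 -> on_hand[A=23 B=16 C=59 D=47] avail[A=23 B=13 C=46 D=34] open={R2,R3,R4,R5,R7,R8}
Step 11: commit R7 -> on_hand[A=23 B=16 C=51 D=47] avail[A=23 B=13 C=46 D=34] open={R2,R3,R4,R5,R8}
Step 12: reserve R9 C 1 -> on_hand[A=23 B=16 C=51 D=47] avail[A=23 B=13 C=45 D=34] open={R2,R3,R4,R5,R8,R9}
Step 13: commit R5 -> on_hand[A=23 B=16 C=51 D=39] avail[A=23 B=13 C=45 D=34] open={R2,R3,R4,R8,R9}
Step 14: reserve R10 B 1 -> on_hand[A=23 B=16 C=51 D=39] avail[A=23 B=12 C=45 D=34] open={R10,R2,R3,R4,R8,R9}
Step 15: cancel R2 -> on_hand[A=23 B=16 C=51 D=39] avail[A=23 B=15 C=45 D=34] open={R10,R3,R4,R8,R9}
Step 16: reserve R11 D 9 -> on_hand[A=23 B=16 C=51 D=39] avail[A=23 B=15 C=45 D=25] open={R10,R11,R3,R4,R8,R9}
Step 17: commit R3 -> on_hand[A=23 B=16 C=51 D=34] avail[A=23 B=15 C=45 D=25] open={R10,R11,R4,R8,R9}
Step 18: reserve R12 C 1 -> on_hand[A=23 B=16 C=51 D=34] avail[A=23 B=15 C=44 D=25] open={R10,R11,R12,R4,R8,R9}
Step 19: reserve R13 B 4 -> on_hand[A=23 B=16 C=51 D=34] avail[A=23 B=11 C=44 D=25] open={R10,R11,R12,R13,R4,R8,R9}
Step 20: commit R8 -> on_hand[A=23 B=16 C=50 D=34] avail[A=23 B=11 C=44 D=25] open={R10,R11,R12,R13,R4,R9}
Final available[C] = 44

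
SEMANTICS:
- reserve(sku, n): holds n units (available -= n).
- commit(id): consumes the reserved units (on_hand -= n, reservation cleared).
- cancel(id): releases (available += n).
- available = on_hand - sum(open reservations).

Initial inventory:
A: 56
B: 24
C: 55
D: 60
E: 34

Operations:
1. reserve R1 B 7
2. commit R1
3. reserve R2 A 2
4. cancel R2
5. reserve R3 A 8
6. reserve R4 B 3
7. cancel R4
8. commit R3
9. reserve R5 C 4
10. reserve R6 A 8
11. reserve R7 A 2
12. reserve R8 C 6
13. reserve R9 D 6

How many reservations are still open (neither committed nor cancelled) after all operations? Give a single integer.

Step 1: reserve R1 B 7 -> on_hand[A=56 B=24 C=55 D=60 E=34] avail[A=56 B=17 C=55 D=60 E=34] open={R1}
Step 2: commit R1 -> on_hand[A=56 B=17 C=55 D=60 E=34] avail[A=56 B=17 C=55 D=60 E=34] open={}
Step 3: reserve R2 A 2 -> on_hand[A=56 B=17 C=55 D=60 E=34] avail[A=54 B=17 C=55 D=60 E=34] open={R2}
Step 4: cancel R2 -> on_hand[A=56 B=17 C=55 D=60 E=34] avail[A=56 B=17 C=55 D=60 E=34] open={}
Step 5: reserve R3 A 8 -> on_hand[A=56 B=17 C=55 D=60 E=34] avail[A=48 B=17 C=55 D=60 E=34] open={R3}
Step 6: reserve R4 B 3 -> on_hand[A=56 B=17 C=55 D=60 E=34] avail[A=48 B=14 C=55 D=60 E=34] open={R3,R4}
Step 7: cancel R4 -> on_hand[A=56 B=17 C=55 D=60 E=34] avail[A=48 B=17 C=55 D=60 E=34] open={R3}
Step 8: commit R3 -> on_hand[A=48 B=17 C=55 D=60 E=34] avail[A=48 B=17 C=55 D=60 E=34] open={}
Step 9: reserve R5 C 4 -> on_hand[A=48 B=17 C=55 D=60 E=34] avail[A=48 B=17 C=51 D=60 E=34] open={R5}
Step 10: reserve R6 A 8 -> on_hand[A=48 B=17 C=55 D=60 E=34] avail[A=40 B=17 C=51 D=60 E=34] open={R5,R6}
Step 11: reserve R7 A 2 -> on_hand[A=48 B=17 C=55 D=60 E=34] avail[A=38 B=17 C=51 D=60 E=34] open={R5,R6,R7}
Step 12: reserve R8 C 6 -> on_hand[A=48 B=17 C=55 D=60 E=34] avail[A=38 B=17 C=45 D=60 E=34] open={R5,R6,R7,R8}
Step 13: reserve R9 D 6 -> on_hand[A=48 B=17 C=55 D=60 E=34] avail[A=38 B=17 C=45 D=54 E=34] open={R5,R6,R7,R8,R9}
Open reservations: ['R5', 'R6', 'R7', 'R8', 'R9'] -> 5

Answer: 5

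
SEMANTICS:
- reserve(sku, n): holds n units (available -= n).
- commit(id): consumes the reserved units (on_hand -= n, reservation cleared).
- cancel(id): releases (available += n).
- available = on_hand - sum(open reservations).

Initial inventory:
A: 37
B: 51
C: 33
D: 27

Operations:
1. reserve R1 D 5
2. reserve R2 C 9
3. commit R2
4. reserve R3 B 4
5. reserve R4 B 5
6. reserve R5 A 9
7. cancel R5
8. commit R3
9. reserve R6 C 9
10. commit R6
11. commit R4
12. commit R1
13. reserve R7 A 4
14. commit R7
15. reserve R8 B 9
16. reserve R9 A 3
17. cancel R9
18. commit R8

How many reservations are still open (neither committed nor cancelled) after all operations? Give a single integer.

Step 1: reserve R1 D 5 -> on_hand[A=37 B=51 C=33 D=27] avail[A=37 B=51 C=33 D=22] open={R1}
Step 2: reserve R2 C 9 -> on_hand[A=37 B=51 C=33 D=27] avail[A=37 B=51 C=24 D=22] open={R1,R2}
Step 3: commit R2 -> on_hand[A=37 B=51 C=24 D=27] avail[A=37 B=51 C=24 D=22] open={R1}
Step 4: reserve R3 B 4 -> on_hand[A=37 B=51 C=24 D=27] avail[A=37 B=47 C=24 D=22] open={R1,R3}
Step 5: reserve R4 B 5 -> on_hand[A=37 B=51 C=24 D=27] avail[A=37 B=42 C=24 D=22] open={R1,R3,R4}
Step 6: reserve R5 A 9 -> on_hand[A=37 B=51 C=24 D=27] avail[A=28 B=42 C=24 D=22] open={R1,R3,R4,R5}
Step 7: cancel R5 -> on_hand[A=37 B=51 C=24 D=27] avail[A=37 B=42 C=24 D=22] open={R1,R3,R4}
Step 8: commit R3 -> on_hand[A=37 B=47 C=24 D=27] avail[A=37 B=42 C=24 D=22] open={R1,R4}
Step 9: reserve R6 C 9 -> on_hand[A=37 B=47 C=24 D=27] avail[A=37 B=42 C=15 D=22] open={R1,R4,R6}
Step 10: commit R6 -> on_hand[A=37 B=47 C=15 D=27] avail[A=37 B=42 C=15 D=22] open={R1,R4}
Step 11: commit R4 -> on_hand[A=37 B=42 C=15 D=27] avail[A=37 B=42 C=15 D=22] open={R1}
Step 12: commit R1 -> on_hand[A=37 B=42 C=15 D=22] avail[A=37 B=42 C=15 D=22] open={}
Step 13: reserve R7 A 4 -> on_hand[A=37 B=42 C=15 D=22] avail[A=33 B=42 C=15 D=22] open={R7}
Step 14: commit R7 -> on_hand[A=33 B=42 C=15 D=22] avail[A=33 B=42 C=15 D=22] open={}
Step 15: reserve R8 B 9 -> on_hand[A=33 B=42 C=15 D=22] avail[A=33 B=33 C=15 D=22] open={R8}
Step 16: reserve R9 A 3 -> on_hand[A=33 B=42 C=15 D=22] avail[A=30 B=33 C=15 D=22] open={R8,R9}
Step 17: cancel R9 -> on_hand[A=33 B=42 C=15 D=22] avail[A=33 B=33 C=15 D=22] open={R8}
Step 18: commit R8 -> on_hand[A=33 B=33 C=15 D=22] avail[A=33 B=33 C=15 D=22] open={}
Open reservations: [] -> 0

Answer: 0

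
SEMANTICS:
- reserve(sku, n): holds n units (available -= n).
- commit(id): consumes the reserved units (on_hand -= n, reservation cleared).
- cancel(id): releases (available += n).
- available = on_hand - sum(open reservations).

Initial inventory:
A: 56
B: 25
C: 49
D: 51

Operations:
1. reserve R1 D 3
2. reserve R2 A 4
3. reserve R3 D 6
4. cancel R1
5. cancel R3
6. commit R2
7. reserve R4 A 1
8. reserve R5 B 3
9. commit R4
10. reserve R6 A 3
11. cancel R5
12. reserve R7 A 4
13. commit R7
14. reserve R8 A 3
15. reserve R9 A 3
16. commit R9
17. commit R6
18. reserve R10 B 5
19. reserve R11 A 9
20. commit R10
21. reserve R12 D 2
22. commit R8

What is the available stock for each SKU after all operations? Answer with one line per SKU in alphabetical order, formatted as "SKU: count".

Answer: A: 29
B: 20
C: 49
D: 49

Derivation:
Step 1: reserve R1 D 3 -> on_hand[A=56 B=25 C=49 D=51] avail[A=56 B=25 C=49 D=48] open={R1}
Step 2: reserve R2 A 4 -> on_hand[A=56 B=25 C=49 D=51] avail[A=52 B=25 C=49 D=48] open={R1,R2}
Step 3: reserve R3 D 6 -> on_hand[A=56 B=25 C=49 D=51] avail[A=52 B=25 C=49 D=42] open={R1,R2,R3}
Step 4: cancel R1 -> on_hand[A=56 B=25 C=49 D=51] avail[A=52 B=25 C=49 D=45] open={R2,R3}
Step 5: cancel R3 -> on_hand[A=56 B=25 C=49 D=51] avail[A=52 B=25 C=49 D=51] open={R2}
Step 6: commit R2 -> on_hand[A=52 B=25 C=49 D=51] avail[A=52 B=25 C=49 D=51] open={}
Step 7: reserve R4 A 1 -> on_hand[A=52 B=25 C=49 D=51] avail[A=51 B=25 C=49 D=51] open={R4}
Step 8: reserve R5 B 3 -> on_hand[A=52 B=25 C=49 D=51] avail[A=51 B=22 C=49 D=51] open={R4,R5}
Step 9: commit R4 -> on_hand[A=51 B=25 C=49 D=51] avail[A=51 B=22 C=49 D=51] open={R5}
Step 10: reserve R6 A 3 -> on_hand[A=51 B=25 C=49 D=51] avail[A=48 B=22 C=49 D=51] open={R5,R6}
Step 11: cancel R5 -> on_hand[A=51 B=25 C=49 D=51] avail[A=48 B=25 C=49 D=51] open={R6}
Step 12: reserve R7 A 4 -> on_hand[A=51 B=25 C=49 D=51] avail[A=44 B=25 C=49 D=51] open={R6,R7}
Step 13: commit R7 -> on_hand[A=47 B=25 C=49 D=51] avail[A=44 B=25 C=49 D=51] open={R6}
Step 14: reserve R8 A 3 -> on_hand[A=47 B=25 C=49 D=51] avail[A=41 B=25 C=49 D=51] open={R6,R8}
Step 15: reserve R9 A 3 -> on_hand[A=47 B=25 C=49 D=51] avail[A=38 B=25 C=49 D=51] open={R6,R8,R9}
Step 16: commit R9 -> on_hand[A=44 B=25 C=49 D=51] avail[A=38 B=25 C=49 D=51] open={R6,R8}
Step 17: commit R6 -> on_hand[A=41 B=25 C=49 D=51] avail[A=38 B=25 C=49 D=51] open={R8}
Step 18: reserve R10 B 5 -> on_hand[A=41 B=25 C=49 D=51] avail[A=38 B=20 C=49 D=51] open={R10,R8}
Step 19: reserve R11 A 9 -> on_hand[A=41 B=25 C=49 D=51] avail[A=29 B=20 C=49 D=51] open={R10,R11,R8}
Step 20: commit R10 -> on_hand[A=41 B=20 C=49 D=51] avail[A=29 B=20 C=49 D=51] open={R11,R8}
Step 21: reserve R12 D 2 -> on_hand[A=41 B=20 C=49 D=51] avail[A=29 B=20 C=49 D=49] open={R11,R12,R8}
Step 22: commit R8 -> on_hand[A=38 B=20 C=49 D=51] avail[A=29 B=20 C=49 D=49] open={R11,R12}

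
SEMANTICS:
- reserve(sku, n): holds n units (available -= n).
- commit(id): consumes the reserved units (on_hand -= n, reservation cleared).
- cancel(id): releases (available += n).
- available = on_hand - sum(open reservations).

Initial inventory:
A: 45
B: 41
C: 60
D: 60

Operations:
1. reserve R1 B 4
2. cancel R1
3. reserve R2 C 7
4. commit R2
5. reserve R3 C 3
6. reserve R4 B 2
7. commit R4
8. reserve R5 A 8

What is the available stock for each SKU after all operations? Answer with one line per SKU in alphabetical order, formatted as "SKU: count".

Step 1: reserve R1 B 4 -> on_hand[A=45 B=41 C=60 D=60] avail[A=45 B=37 C=60 D=60] open={R1}
Step 2: cancel R1 -> on_hand[A=45 B=41 C=60 D=60] avail[A=45 B=41 C=60 D=60] open={}
Step 3: reserve R2 C 7 -> on_hand[A=45 B=41 C=60 D=60] avail[A=45 B=41 C=53 D=60] open={R2}
Step 4: commit R2 -> on_hand[A=45 B=41 C=53 D=60] avail[A=45 B=41 C=53 D=60] open={}
Step 5: reserve R3 C 3 -> on_hand[A=45 B=41 C=53 D=60] avail[A=45 B=41 C=50 D=60] open={R3}
Step 6: reserve R4 B 2 -> on_hand[A=45 B=41 C=53 D=60] avail[A=45 B=39 C=50 D=60] open={R3,R4}
Step 7: commit R4 -> on_hand[A=45 B=39 C=53 D=60] avail[A=45 B=39 C=50 D=60] open={R3}
Step 8: reserve R5 A 8 -> on_hand[A=45 B=39 C=53 D=60] avail[A=37 B=39 C=50 D=60] open={R3,R5}

Answer: A: 37
B: 39
C: 50
D: 60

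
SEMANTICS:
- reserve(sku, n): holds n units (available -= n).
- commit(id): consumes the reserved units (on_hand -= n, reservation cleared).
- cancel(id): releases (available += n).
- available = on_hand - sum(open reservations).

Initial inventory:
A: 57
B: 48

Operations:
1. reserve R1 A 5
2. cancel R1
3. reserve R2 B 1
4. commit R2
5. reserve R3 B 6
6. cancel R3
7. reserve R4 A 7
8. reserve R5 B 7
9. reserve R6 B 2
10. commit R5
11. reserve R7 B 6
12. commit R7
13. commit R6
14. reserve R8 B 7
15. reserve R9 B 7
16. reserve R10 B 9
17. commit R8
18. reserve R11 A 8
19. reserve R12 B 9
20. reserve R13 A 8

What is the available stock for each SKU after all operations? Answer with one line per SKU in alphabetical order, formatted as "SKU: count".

Answer: A: 34
B: 0

Derivation:
Step 1: reserve R1 A 5 -> on_hand[A=57 B=48] avail[A=52 B=48] open={R1}
Step 2: cancel R1 -> on_hand[A=57 B=48] avail[A=57 B=48] open={}
Step 3: reserve R2 B 1 -> on_hand[A=57 B=48] avail[A=57 B=47] open={R2}
Step 4: commit R2 -> on_hand[A=57 B=47] avail[A=57 B=47] open={}
Step 5: reserve R3 B 6 -> on_hand[A=57 B=47] avail[A=57 B=41] open={R3}
Step 6: cancel R3 -> on_hand[A=57 B=47] avail[A=57 B=47] open={}
Step 7: reserve R4 A 7 -> on_hand[A=57 B=47] avail[A=50 B=47] open={R4}
Step 8: reserve R5 B 7 -> on_hand[A=57 B=47] avail[A=50 B=40] open={R4,R5}
Step 9: reserve R6 B 2 -> on_hand[A=57 B=47] avail[A=50 B=38] open={R4,R5,R6}
Step 10: commit R5 -> on_hand[A=57 B=40] avail[A=50 B=38] open={R4,R6}
Step 11: reserve R7 B 6 -> on_hand[A=57 B=40] avail[A=50 B=32] open={R4,R6,R7}
Step 12: commit R7 -> on_hand[A=57 B=34] avail[A=50 B=32] open={R4,R6}
Step 13: commit R6 -> on_hand[A=57 B=32] avail[A=50 B=32] open={R4}
Step 14: reserve R8 B 7 -> on_hand[A=57 B=32] avail[A=50 B=25] open={R4,R8}
Step 15: reserve R9 B 7 -> on_hand[A=57 B=32] avail[A=50 B=18] open={R4,R8,R9}
Step 16: reserve R10 B 9 -> on_hand[A=57 B=32] avail[A=50 B=9] open={R10,R4,R8,R9}
Step 17: commit R8 -> on_hand[A=57 B=25] avail[A=50 B=9] open={R10,R4,R9}
Step 18: reserve R11 A 8 -> on_hand[A=57 B=25] avail[A=42 B=9] open={R10,R11,R4,R9}
Step 19: reserve R12 B 9 -> on_hand[A=57 B=25] avail[A=42 B=0] open={R10,R11,R12,R4,R9}
Step 20: reserve R13 A 8 -> on_hand[A=57 B=25] avail[A=34 B=0] open={R10,R11,R12,R13,R4,R9}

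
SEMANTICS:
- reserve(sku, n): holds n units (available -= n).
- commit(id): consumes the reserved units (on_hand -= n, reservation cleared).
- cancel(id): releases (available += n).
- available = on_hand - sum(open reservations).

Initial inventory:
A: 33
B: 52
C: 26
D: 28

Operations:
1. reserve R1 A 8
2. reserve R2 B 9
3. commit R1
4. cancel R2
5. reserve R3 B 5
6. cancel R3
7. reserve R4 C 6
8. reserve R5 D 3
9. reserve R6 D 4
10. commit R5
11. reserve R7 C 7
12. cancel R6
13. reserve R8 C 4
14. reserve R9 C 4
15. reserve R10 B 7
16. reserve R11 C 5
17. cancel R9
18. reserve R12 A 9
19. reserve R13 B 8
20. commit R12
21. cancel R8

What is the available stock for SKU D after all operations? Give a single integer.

Step 1: reserve R1 A 8 -> on_hand[A=33 B=52 C=26 D=28] avail[A=25 B=52 C=26 D=28] open={R1}
Step 2: reserve R2 B 9 -> on_hand[A=33 B=52 C=26 D=28] avail[A=25 B=43 C=26 D=28] open={R1,R2}
Step 3: commit R1 -> on_hand[A=25 B=52 C=26 D=28] avail[A=25 B=43 C=26 D=28] open={R2}
Step 4: cancel R2 -> on_hand[A=25 B=52 C=26 D=28] avail[A=25 B=52 C=26 D=28] open={}
Step 5: reserve R3 B 5 -> on_hand[A=25 B=52 C=26 D=28] avail[A=25 B=47 C=26 D=28] open={R3}
Step 6: cancel R3 -> on_hand[A=25 B=52 C=26 D=28] avail[A=25 B=52 C=26 D=28] open={}
Step 7: reserve R4 C 6 -> on_hand[A=25 B=52 C=26 D=28] avail[A=25 B=52 C=20 D=28] open={R4}
Step 8: reserve R5 D 3 -> on_hand[A=25 B=52 C=26 D=28] avail[A=25 B=52 C=20 D=25] open={R4,R5}
Step 9: reserve R6 D 4 -> on_hand[A=25 B=52 C=26 D=28] avail[A=25 B=52 C=20 D=21] open={R4,R5,R6}
Step 10: commit R5 -> on_hand[A=25 B=52 C=26 D=25] avail[A=25 B=52 C=20 D=21] open={R4,R6}
Step 11: reserve R7 C 7 -> on_hand[A=25 B=52 C=26 D=25] avail[A=25 B=52 C=13 D=21] open={R4,R6,R7}
Step 12: cancel R6 -> on_hand[A=25 B=52 C=26 D=25] avail[A=25 B=52 C=13 D=25] open={R4,R7}
Step 13: reserve R8 C 4 -> on_hand[A=25 B=52 C=26 D=25] avail[A=25 B=52 C=9 D=25] open={R4,R7,R8}
Step 14: reserve R9 C 4 -> on_hand[A=25 B=52 C=26 D=25] avail[A=25 B=52 C=5 D=25] open={R4,R7,R8,R9}
Step 15: reserve R10 B 7 -> on_hand[A=25 B=52 C=26 D=25] avail[A=25 B=45 C=5 D=25] open={R10,R4,R7,R8,R9}
Step 16: reserve R11 C 5 -> on_hand[A=25 B=52 C=26 D=25] avail[A=25 B=45 C=0 D=25] open={R10,R11,R4,R7,R8,R9}
Step 17: cancel R9 -> on_hand[A=25 B=52 C=26 D=25] avail[A=25 B=45 C=4 D=25] open={R10,R11,R4,R7,R8}
Step 18: reserve R12 A 9 -> on_hand[A=25 B=52 C=26 D=25] avail[A=16 B=45 C=4 D=25] open={R10,R11,R12,R4,R7,R8}
Step 19: reserve R13 B 8 -> on_hand[A=25 B=52 C=26 D=25] avail[A=16 B=37 C=4 D=25] open={R10,R11,R12,R13,R4,R7,R8}
Step 20: commit R12 -> on_hand[A=16 B=52 C=26 D=25] avail[A=16 B=37 C=4 D=25] open={R10,R11,R13,R4,R7,R8}
Step 21: cancel R8 -> on_hand[A=16 B=52 C=26 D=25] avail[A=16 B=37 C=8 D=25] open={R10,R11,R13,R4,R7}
Final available[D] = 25

Answer: 25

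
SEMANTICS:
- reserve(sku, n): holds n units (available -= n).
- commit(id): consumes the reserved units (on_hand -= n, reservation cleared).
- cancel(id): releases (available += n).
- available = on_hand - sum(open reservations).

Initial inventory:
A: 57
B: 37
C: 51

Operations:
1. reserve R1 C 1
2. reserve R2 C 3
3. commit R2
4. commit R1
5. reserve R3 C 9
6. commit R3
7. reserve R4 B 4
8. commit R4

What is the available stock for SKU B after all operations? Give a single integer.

Step 1: reserve R1 C 1 -> on_hand[A=57 B=37 C=51] avail[A=57 B=37 C=50] open={R1}
Step 2: reserve R2 C 3 -> on_hand[A=57 B=37 C=51] avail[A=57 B=37 C=47] open={R1,R2}
Step 3: commit R2 -> on_hand[A=57 B=37 C=48] avail[A=57 B=37 C=47] open={R1}
Step 4: commit R1 -> on_hand[A=57 B=37 C=47] avail[A=57 B=37 C=47] open={}
Step 5: reserve R3 C 9 -> on_hand[A=57 B=37 C=47] avail[A=57 B=37 C=38] open={R3}
Step 6: commit R3 -> on_hand[A=57 B=37 C=38] avail[A=57 B=37 C=38] open={}
Step 7: reserve R4 B 4 -> on_hand[A=57 B=37 C=38] avail[A=57 B=33 C=38] open={R4}
Step 8: commit R4 -> on_hand[A=57 B=33 C=38] avail[A=57 B=33 C=38] open={}
Final available[B] = 33

Answer: 33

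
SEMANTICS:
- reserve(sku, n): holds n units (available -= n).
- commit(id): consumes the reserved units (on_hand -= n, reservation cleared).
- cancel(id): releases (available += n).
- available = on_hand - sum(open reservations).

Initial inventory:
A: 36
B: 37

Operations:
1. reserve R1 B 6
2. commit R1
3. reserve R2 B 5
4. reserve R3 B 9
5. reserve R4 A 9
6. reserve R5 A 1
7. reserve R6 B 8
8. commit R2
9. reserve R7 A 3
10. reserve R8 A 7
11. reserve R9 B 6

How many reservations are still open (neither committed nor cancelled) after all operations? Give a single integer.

Step 1: reserve R1 B 6 -> on_hand[A=36 B=37] avail[A=36 B=31] open={R1}
Step 2: commit R1 -> on_hand[A=36 B=31] avail[A=36 B=31] open={}
Step 3: reserve R2 B 5 -> on_hand[A=36 B=31] avail[A=36 B=26] open={R2}
Step 4: reserve R3 B 9 -> on_hand[A=36 B=31] avail[A=36 B=17] open={R2,R3}
Step 5: reserve R4 A 9 -> on_hand[A=36 B=31] avail[A=27 B=17] open={R2,R3,R4}
Step 6: reserve R5 A 1 -> on_hand[A=36 B=31] avail[A=26 B=17] open={R2,R3,R4,R5}
Step 7: reserve R6 B 8 -> on_hand[A=36 B=31] avail[A=26 B=9] open={R2,R3,R4,R5,R6}
Step 8: commit R2 -> on_hand[A=36 B=26] avail[A=26 B=9] open={R3,R4,R5,R6}
Step 9: reserve R7 A 3 -> on_hand[A=36 B=26] avail[A=23 B=9] open={R3,R4,R5,R6,R7}
Step 10: reserve R8 A 7 -> on_hand[A=36 B=26] avail[A=16 B=9] open={R3,R4,R5,R6,R7,R8}
Step 11: reserve R9 B 6 -> on_hand[A=36 B=26] avail[A=16 B=3] open={R3,R4,R5,R6,R7,R8,R9}
Open reservations: ['R3', 'R4', 'R5', 'R6', 'R7', 'R8', 'R9'] -> 7

Answer: 7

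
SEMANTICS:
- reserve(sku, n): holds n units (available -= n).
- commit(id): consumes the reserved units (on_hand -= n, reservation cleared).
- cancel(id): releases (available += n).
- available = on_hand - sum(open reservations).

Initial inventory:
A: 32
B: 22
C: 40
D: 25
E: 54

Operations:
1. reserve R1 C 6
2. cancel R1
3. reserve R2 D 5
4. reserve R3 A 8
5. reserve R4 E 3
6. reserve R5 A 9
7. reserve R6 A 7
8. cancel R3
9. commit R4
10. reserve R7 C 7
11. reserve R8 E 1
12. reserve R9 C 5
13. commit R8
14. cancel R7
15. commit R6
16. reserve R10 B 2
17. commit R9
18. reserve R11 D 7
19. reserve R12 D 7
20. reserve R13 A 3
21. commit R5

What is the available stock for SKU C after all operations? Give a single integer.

Step 1: reserve R1 C 6 -> on_hand[A=32 B=22 C=40 D=25 E=54] avail[A=32 B=22 C=34 D=25 E=54] open={R1}
Step 2: cancel R1 -> on_hand[A=32 B=22 C=40 D=25 E=54] avail[A=32 B=22 C=40 D=25 E=54] open={}
Step 3: reserve R2 D 5 -> on_hand[A=32 B=22 C=40 D=25 E=54] avail[A=32 B=22 C=40 D=20 E=54] open={R2}
Step 4: reserve R3 A 8 -> on_hand[A=32 B=22 C=40 D=25 E=54] avail[A=24 B=22 C=40 D=20 E=54] open={R2,R3}
Step 5: reserve R4 E 3 -> on_hand[A=32 B=22 C=40 D=25 E=54] avail[A=24 B=22 C=40 D=20 E=51] open={R2,R3,R4}
Step 6: reserve R5 A 9 -> on_hand[A=32 B=22 C=40 D=25 E=54] avail[A=15 B=22 C=40 D=20 E=51] open={R2,R3,R4,R5}
Step 7: reserve R6 A 7 -> on_hand[A=32 B=22 C=40 D=25 E=54] avail[A=8 B=22 C=40 D=20 E=51] open={R2,R3,R4,R5,R6}
Step 8: cancel R3 -> on_hand[A=32 B=22 C=40 D=25 E=54] avail[A=16 B=22 C=40 D=20 E=51] open={R2,R4,R5,R6}
Step 9: commit R4 -> on_hand[A=32 B=22 C=40 D=25 E=51] avail[A=16 B=22 C=40 D=20 E=51] open={R2,R5,R6}
Step 10: reserve R7 C 7 -> on_hand[A=32 B=22 C=40 D=25 E=51] avail[A=16 B=22 C=33 D=20 E=51] open={R2,R5,R6,R7}
Step 11: reserve R8 E 1 -> on_hand[A=32 B=22 C=40 D=25 E=51] avail[A=16 B=22 C=33 D=20 E=50] open={R2,R5,R6,R7,R8}
Step 12: reserve R9 C 5 -> on_hand[A=32 B=22 C=40 D=25 E=51] avail[A=16 B=22 C=28 D=20 E=50] open={R2,R5,R6,R7,R8,R9}
Step 13: commit R8 -> on_hand[A=32 B=22 C=40 D=25 E=50] avail[A=16 B=22 C=28 D=20 E=50] open={R2,R5,R6,R7,R9}
Step 14: cancel R7 -> on_hand[A=32 B=22 C=40 D=25 E=50] avail[A=16 B=22 C=35 D=20 E=50] open={R2,R5,R6,R9}
Step 15: commit R6 -> on_hand[A=25 B=22 C=40 D=25 E=50] avail[A=16 B=22 C=35 D=20 E=50] open={R2,R5,R9}
Step 16: reserve R10 B 2 -> on_hand[A=25 B=22 C=40 D=25 E=50] avail[A=16 B=20 C=35 D=20 E=50] open={R10,R2,R5,R9}
Step 17: commit R9 -> on_hand[A=25 B=22 C=35 D=25 E=50] avail[A=16 B=20 C=35 D=20 E=50] open={R10,R2,R5}
Step 18: reserve R11 D 7 -> on_hand[A=25 B=22 C=35 D=25 E=50] avail[A=16 B=20 C=35 D=13 E=50] open={R10,R11,R2,R5}
Step 19: reserve R12 D 7 -> on_hand[A=25 B=22 C=35 D=25 E=50] avail[A=16 B=20 C=35 D=6 E=50] open={R10,R11,R12,R2,R5}
Step 20: reserve R13 A 3 -> on_hand[A=25 B=22 C=35 D=25 E=50] avail[A=13 B=20 C=35 D=6 E=50] open={R10,R11,R12,R13,R2,R5}
Step 21: commit R5 -> on_hand[A=16 B=22 C=35 D=25 E=50] avail[A=13 B=20 C=35 D=6 E=50] open={R10,R11,R12,R13,R2}
Final available[C] = 35

Answer: 35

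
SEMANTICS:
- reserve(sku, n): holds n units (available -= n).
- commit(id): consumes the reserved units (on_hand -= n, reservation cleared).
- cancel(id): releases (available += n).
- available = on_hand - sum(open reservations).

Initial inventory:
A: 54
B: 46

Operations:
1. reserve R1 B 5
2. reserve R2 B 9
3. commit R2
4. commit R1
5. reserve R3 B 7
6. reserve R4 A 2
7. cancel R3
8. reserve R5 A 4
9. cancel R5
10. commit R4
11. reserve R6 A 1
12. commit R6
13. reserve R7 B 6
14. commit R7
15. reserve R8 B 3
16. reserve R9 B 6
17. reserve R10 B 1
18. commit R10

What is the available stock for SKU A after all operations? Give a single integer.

Step 1: reserve R1 B 5 -> on_hand[A=54 B=46] avail[A=54 B=41] open={R1}
Step 2: reserve R2 B 9 -> on_hand[A=54 B=46] avail[A=54 B=32] open={R1,R2}
Step 3: commit R2 -> on_hand[A=54 B=37] avail[A=54 B=32] open={R1}
Step 4: commit R1 -> on_hand[A=54 B=32] avail[A=54 B=32] open={}
Step 5: reserve R3 B 7 -> on_hand[A=54 B=32] avail[A=54 B=25] open={R3}
Step 6: reserve R4 A 2 -> on_hand[A=54 B=32] avail[A=52 B=25] open={R3,R4}
Step 7: cancel R3 -> on_hand[A=54 B=32] avail[A=52 B=32] open={R4}
Step 8: reserve R5 A 4 -> on_hand[A=54 B=32] avail[A=48 B=32] open={R4,R5}
Step 9: cancel R5 -> on_hand[A=54 B=32] avail[A=52 B=32] open={R4}
Step 10: commit R4 -> on_hand[A=52 B=32] avail[A=52 B=32] open={}
Step 11: reserve R6 A 1 -> on_hand[A=52 B=32] avail[A=51 B=32] open={R6}
Step 12: commit R6 -> on_hand[A=51 B=32] avail[A=51 B=32] open={}
Step 13: reserve R7 B 6 -> on_hand[A=51 B=32] avail[A=51 B=26] open={R7}
Step 14: commit R7 -> on_hand[A=51 B=26] avail[A=51 B=26] open={}
Step 15: reserve R8 B 3 -> on_hand[A=51 B=26] avail[A=51 B=23] open={R8}
Step 16: reserve R9 B 6 -> on_hand[A=51 B=26] avail[A=51 B=17] open={R8,R9}
Step 17: reserve R10 B 1 -> on_hand[A=51 B=26] avail[A=51 B=16] open={R10,R8,R9}
Step 18: commit R10 -> on_hand[A=51 B=25] avail[A=51 B=16] open={R8,R9}
Final available[A] = 51

Answer: 51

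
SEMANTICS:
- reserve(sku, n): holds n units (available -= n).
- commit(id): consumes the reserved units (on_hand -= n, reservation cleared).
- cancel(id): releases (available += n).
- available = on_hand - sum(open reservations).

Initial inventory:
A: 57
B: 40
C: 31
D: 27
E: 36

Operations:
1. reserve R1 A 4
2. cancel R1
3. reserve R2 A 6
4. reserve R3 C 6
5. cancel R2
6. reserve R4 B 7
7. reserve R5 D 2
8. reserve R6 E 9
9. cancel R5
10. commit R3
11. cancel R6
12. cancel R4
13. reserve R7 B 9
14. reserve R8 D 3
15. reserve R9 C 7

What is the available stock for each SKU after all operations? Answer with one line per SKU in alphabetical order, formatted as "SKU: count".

Answer: A: 57
B: 31
C: 18
D: 24
E: 36

Derivation:
Step 1: reserve R1 A 4 -> on_hand[A=57 B=40 C=31 D=27 E=36] avail[A=53 B=40 C=31 D=27 E=36] open={R1}
Step 2: cancel R1 -> on_hand[A=57 B=40 C=31 D=27 E=36] avail[A=57 B=40 C=31 D=27 E=36] open={}
Step 3: reserve R2 A 6 -> on_hand[A=57 B=40 C=31 D=27 E=36] avail[A=51 B=40 C=31 D=27 E=36] open={R2}
Step 4: reserve R3 C 6 -> on_hand[A=57 B=40 C=31 D=27 E=36] avail[A=51 B=40 C=25 D=27 E=36] open={R2,R3}
Step 5: cancel R2 -> on_hand[A=57 B=40 C=31 D=27 E=36] avail[A=57 B=40 C=25 D=27 E=36] open={R3}
Step 6: reserve R4 B 7 -> on_hand[A=57 B=40 C=31 D=27 E=36] avail[A=57 B=33 C=25 D=27 E=36] open={R3,R4}
Step 7: reserve R5 D 2 -> on_hand[A=57 B=40 C=31 D=27 E=36] avail[A=57 B=33 C=25 D=25 E=36] open={R3,R4,R5}
Step 8: reserve R6 E 9 -> on_hand[A=57 B=40 C=31 D=27 E=36] avail[A=57 B=33 C=25 D=25 E=27] open={R3,R4,R5,R6}
Step 9: cancel R5 -> on_hand[A=57 B=40 C=31 D=27 E=36] avail[A=57 B=33 C=25 D=27 E=27] open={R3,R4,R6}
Step 10: commit R3 -> on_hand[A=57 B=40 C=25 D=27 E=36] avail[A=57 B=33 C=25 D=27 E=27] open={R4,R6}
Step 11: cancel R6 -> on_hand[A=57 B=40 C=25 D=27 E=36] avail[A=57 B=33 C=25 D=27 E=36] open={R4}
Step 12: cancel R4 -> on_hand[A=57 B=40 C=25 D=27 E=36] avail[A=57 B=40 C=25 D=27 E=36] open={}
Step 13: reserve R7 B 9 -> on_hand[A=57 B=40 C=25 D=27 E=36] avail[A=57 B=31 C=25 D=27 E=36] open={R7}
Step 14: reserve R8 D 3 -> on_hand[A=57 B=40 C=25 D=27 E=36] avail[A=57 B=31 C=25 D=24 E=36] open={R7,R8}
Step 15: reserve R9 C 7 -> on_hand[A=57 B=40 C=25 D=27 E=36] avail[A=57 B=31 C=18 D=24 E=36] open={R7,R8,R9}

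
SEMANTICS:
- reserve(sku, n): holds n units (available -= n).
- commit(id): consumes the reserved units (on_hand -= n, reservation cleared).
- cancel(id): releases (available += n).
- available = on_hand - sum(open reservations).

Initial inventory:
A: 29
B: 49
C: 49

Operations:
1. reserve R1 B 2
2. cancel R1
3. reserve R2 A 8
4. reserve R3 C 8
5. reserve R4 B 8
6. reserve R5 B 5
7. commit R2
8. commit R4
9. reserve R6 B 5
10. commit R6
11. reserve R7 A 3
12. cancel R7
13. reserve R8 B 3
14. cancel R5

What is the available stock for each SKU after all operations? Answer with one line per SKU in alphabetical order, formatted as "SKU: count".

Step 1: reserve R1 B 2 -> on_hand[A=29 B=49 C=49] avail[A=29 B=47 C=49] open={R1}
Step 2: cancel R1 -> on_hand[A=29 B=49 C=49] avail[A=29 B=49 C=49] open={}
Step 3: reserve R2 A 8 -> on_hand[A=29 B=49 C=49] avail[A=21 B=49 C=49] open={R2}
Step 4: reserve R3 C 8 -> on_hand[A=29 B=49 C=49] avail[A=21 B=49 C=41] open={R2,R3}
Step 5: reserve R4 B 8 -> on_hand[A=29 B=49 C=49] avail[A=21 B=41 C=41] open={R2,R3,R4}
Step 6: reserve R5 B 5 -> on_hand[A=29 B=49 C=49] avail[A=21 B=36 C=41] open={R2,R3,R4,R5}
Step 7: commit R2 -> on_hand[A=21 B=49 C=49] avail[A=21 B=36 C=41] open={R3,R4,R5}
Step 8: commit R4 -> on_hand[A=21 B=41 C=49] avail[A=21 B=36 C=41] open={R3,R5}
Step 9: reserve R6 B 5 -> on_hand[A=21 B=41 C=49] avail[A=21 B=31 C=41] open={R3,R5,R6}
Step 10: commit R6 -> on_hand[A=21 B=36 C=49] avail[A=21 B=31 C=41] open={R3,R5}
Step 11: reserve R7 A 3 -> on_hand[A=21 B=36 C=49] avail[A=18 B=31 C=41] open={R3,R5,R7}
Step 12: cancel R7 -> on_hand[A=21 B=36 C=49] avail[A=21 B=31 C=41] open={R3,R5}
Step 13: reserve R8 B 3 -> on_hand[A=21 B=36 C=49] avail[A=21 B=28 C=41] open={R3,R5,R8}
Step 14: cancel R5 -> on_hand[A=21 B=36 C=49] avail[A=21 B=33 C=41] open={R3,R8}

Answer: A: 21
B: 33
C: 41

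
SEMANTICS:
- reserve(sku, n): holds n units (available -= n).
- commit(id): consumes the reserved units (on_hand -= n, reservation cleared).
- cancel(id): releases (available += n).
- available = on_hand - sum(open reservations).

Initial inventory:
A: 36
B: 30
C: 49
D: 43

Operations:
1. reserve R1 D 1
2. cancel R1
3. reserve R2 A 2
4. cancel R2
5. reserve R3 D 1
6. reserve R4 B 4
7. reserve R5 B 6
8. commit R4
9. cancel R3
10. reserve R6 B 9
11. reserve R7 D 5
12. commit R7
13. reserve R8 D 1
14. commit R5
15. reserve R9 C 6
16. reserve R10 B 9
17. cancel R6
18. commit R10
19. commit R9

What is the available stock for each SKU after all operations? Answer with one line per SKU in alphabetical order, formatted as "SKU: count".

Step 1: reserve R1 D 1 -> on_hand[A=36 B=30 C=49 D=43] avail[A=36 B=30 C=49 D=42] open={R1}
Step 2: cancel R1 -> on_hand[A=36 B=30 C=49 D=43] avail[A=36 B=30 C=49 D=43] open={}
Step 3: reserve R2 A 2 -> on_hand[A=36 B=30 C=49 D=43] avail[A=34 B=30 C=49 D=43] open={R2}
Step 4: cancel R2 -> on_hand[A=36 B=30 C=49 D=43] avail[A=36 B=30 C=49 D=43] open={}
Step 5: reserve R3 D 1 -> on_hand[A=36 B=30 C=49 D=43] avail[A=36 B=30 C=49 D=42] open={R3}
Step 6: reserve R4 B 4 -> on_hand[A=36 B=30 C=49 D=43] avail[A=36 B=26 C=49 D=42] open={R3,R4}
Step 7: reserve R5 B 6 -> on_hand[A=36 B=30 C=49 D=43] avail[A=36 B=20 C=49 D=42] open={R3,R4,R5}
Step 8: commit R4 -> on_hand[A=36 B=26 C=49 D=43] avail[A=36 B=20 C=49 D=42] open={R3,R5}
Step 9: cancel R3 -> on_hand[A=36 B=26 C=49 D=43] avail[A=36 B=20 C=49 D=43] open={R5}
Step 10: reserve R6 B 9 -> on_hand[A=36 B=26 C=49 D=43] avail[A=36 B=11 C=49 D=43] open={R5,R6}
Step 11: reserve R7 D 5 -> on_hand[A=36 B=26 C=49 D=43] avail[A=36 B=11 C=49 D=38] open={R5,R6,R7}
Step 12: commit R7 -> on_hand[A=36 B=26 C=49 D=38] avail[A=36 B=11 C=49 D=38] open={R5,R6}
Step 13: reserve R8 D 1 -> on_hand[A=36 B=26 C=49 D=38] avail[A=36 B=11 C=49 D=37] open={R5,R6,R8}
Step 14: commit R5 -> on_hand[A=36 B=20 C=49 D=38] avail[A=36 B=11 C=49 D=37] open={R6,R8}
Step 15: reserve R9 C 6 -> on_hand[A=36 B=20 C=49 D=38] avail[A=36 B=11 C=43 D=37] open={R6,R8,R9}
Step 16: reserve R10 B 9 -> on_hand[A=36 B=20 C=49 D=38] avail[A=36 B=2 C=43 D=37] open={R10,R6,R8,R9}
Step 17: cancel R6 -> on_hand[A=36 B=20 C=49 D=38] avail[A=36 B=11 C=43 D=37] open={R10,R8,R9}
Step 18: commit R10 -> on_hand[A=36 B=11 C=49 D=38] avail[A=36 B=11 C=43 D=37] open={R8,R9}
Step 19: commit R9 -> on_hand[A=36 B=11 C=43 D=38] avail[A=36 B=11 C=43 D=37] open={R8}

Answer: A: 36
B: 11
C: 43
D: 37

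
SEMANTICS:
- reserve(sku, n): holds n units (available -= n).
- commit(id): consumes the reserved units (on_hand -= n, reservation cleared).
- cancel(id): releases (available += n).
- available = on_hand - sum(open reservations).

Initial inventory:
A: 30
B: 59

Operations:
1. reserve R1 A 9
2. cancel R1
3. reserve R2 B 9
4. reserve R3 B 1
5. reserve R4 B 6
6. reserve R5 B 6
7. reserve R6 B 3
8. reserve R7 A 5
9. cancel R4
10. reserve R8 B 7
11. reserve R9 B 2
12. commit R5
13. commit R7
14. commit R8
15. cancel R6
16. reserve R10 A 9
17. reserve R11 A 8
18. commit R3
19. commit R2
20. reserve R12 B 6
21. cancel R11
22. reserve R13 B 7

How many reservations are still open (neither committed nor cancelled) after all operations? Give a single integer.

Answer: 4

Derivation:
Step 1: reserve R1 A 9 -> on_hand[A=30 B=59] avail[A=21 B=59] open={R1}
Step 2: cancel R1 -> on_hand[A=30 B=59] avail[A=30 B=59] open={}
Step 3: reserve R2 B 9 -> on_hand[A=30 B=59] avail[A=30 B=50] open={R2}
Step 4: reserve R3 B 1 -> on_hand[A=30 B=59] avail[A=30 B=49] open={R2,R3}
Step 5: reserve R4 B 6 -> on_hand[A=30 B=59] avail[A=30 B=43] open={R2,R3,R4}
Step 6: reserve R5 B 6 -> on_hand[A=30 B=59] avail[A=30 B=37] open={R2,R3,R4,R5}
Step 7: reserve R6 B 3 -> on_hand[A=30 B=59] avail[A=30 B=34] open={R2,R3,R4,R5,R6}
Step 8: reserve R7 A 5 -> on_hand[A=30 B=59] avail[A=25 B=34] open={R2,R3,R4,R5,R6,R7}
Step 9: cancel R4 -> on_hand[A=30 B=59] avail[A=25 B=40] open={R2,R3,R5,R6,R7}
Step 10: reserve R8 B 7 -> on_hand[A=30 B=59] avail[A=25 B=33] open={R2,R3,R5,R6,R7,R8}
Step 11: reserve R9 B 2 -> on_hand[A=30 B=59] avail[A=25 B=31] open={R2,R3,R5,R6,R7,R8,R9}
Step 12: commit R5 -> on_hand[A=30 B=53] avail[A=25 B=31] open={R2,R3,R6,R7,R8,R9}
Step 13: commit R7 -> on_hand[A=25 B=53] avail[A=25 B=31] open={R2,R3,R6,R8,R9}
Step 14: commit R8 -> on_hand[A=25 B=46] avail[A=25 B=31] open={R2,R3,R6,R9}
Step 15: cancel R6 -> on_hand[A=25 B=46] avail[A=25 B=34] open={R2,R3,R9}
Step 16: reserve R10 A 9 -> on_hand[A=25 B=46] avail[A=16 B=34] open={R10,R2,R3,R9}
Step 17: reserve R11 A 8 -> on_hand[A=25 B=46] avail[A=8 B=34] open={R10,R11,R2,R3,R9}
Step 18: commit R3 -> on_hand[A=25 B=45] avail[A=8 B=34] open={R10,R11,R2,R9}
Step 19: commit R2 -> on_hand[A=25 B=36] avail[A=8 B=34] open={R10,R11,R9}
Step 20: reserve R12 B 6 -> on_hand[A=25 B=36] avail[A=8 B=28] open={R10,R11,R12,R9}
Step 21: cancel R11 -> on_hand[A=25 B=36] avail[A=16 B=28] open={R10,R12,R9}
Step 22: reserve R13 B 7 -> on_hand[A=25 B=36] avail[A=16 B=21] open={R10,R12,R13,R9}
Open reservations: ['R10', 'R12', 'R13', 'R9'] -> 4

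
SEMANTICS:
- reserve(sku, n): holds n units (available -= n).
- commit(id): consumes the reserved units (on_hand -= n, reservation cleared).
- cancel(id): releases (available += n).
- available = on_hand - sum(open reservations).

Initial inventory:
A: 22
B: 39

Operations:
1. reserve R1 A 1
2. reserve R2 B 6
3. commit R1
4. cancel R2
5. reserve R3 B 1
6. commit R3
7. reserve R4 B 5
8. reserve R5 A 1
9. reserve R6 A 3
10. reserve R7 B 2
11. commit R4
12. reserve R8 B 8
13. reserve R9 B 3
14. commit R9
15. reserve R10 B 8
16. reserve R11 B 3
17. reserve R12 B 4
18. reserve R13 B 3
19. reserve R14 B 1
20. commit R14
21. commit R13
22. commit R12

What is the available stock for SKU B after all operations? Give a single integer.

Step 1: reserve R1 A 1 -> on_hand[A=22 B=39] avail[A=21 B=39] open={R1}
Step 2: reserve R2 B 6 -> on_hand[A=22 B=39] avail[A=21 B=33] open={R1,R2}
Step 3: commit R1 -> on_hand[A=21 B=39] avail[A=21 B=33] open={R2}
Step 4: cancel R2 -> on_hand[A=21 B=39] avail[A=21 B=39] open={}
Step 5: reserve R3 B 1 -> on_hand[A=21 B=39] avail[A=21 B=38] open={R3}
Step 6: commit R3 -> on_hand[A=21 B=38] avail[A=21 B=38] open={}
Step 7: reserve R4 B 5 -> on_hand[A=21 B=38] avail[A=21 B=33] open={R4}
Step 8: reserve R5 A 1 -> on_hand[A=21 B=38] avail[A=20 B=33] open={R4,R5}
Step 9: reserve R6 A 3 -> on_hand[A=21 B=38] avail[A=17 B=33] open={R4,R5,R6}
Step 10: reserve R7 B 2 -> on_hand[A=21 B=38] avail[A=17 B=31] open={R4,R5,R6,R7}
Step 11: commit R4 -> on_hand[A=21 B=33] avail[A=17 B=31] open={R5,R6,R7}
Step 12: reserve R8 B 8 -> on_hand[A=21 B=33] avail[A=17 B=23] open={R5,R6,R7,R8}
Step 13: reserve R9 B 3 -> on_hand[A=21 B=33] avail[A=17 B=20] open={R5,R6,R7,R8,R9}
Step 14: commit R9 -> on_hand[A=21 B=30] avail[A=17 B=20] open={R5,R6,R7,R8}
Step 15: reserve R10 B 8 -> on_hand[A=21 B=30] avail[A=17 B=12] open={R10,R5,R6,R7,R8}
Step 16: reserve R11 B 3 -> on_hand[A=21 B=30] avail[A=17 B=9] open={R10,R11,R5,R6,R7,R8}
Step 17: reserve R12 B 4 -> on_hand[A=21 B=30] avail[A=17 B=5] open={R10,R11,R12,R5,R6,R7,R8}
Step 18: reserve R13 B 3 -> on_hand[A=21 B=30] avail[A=17 B=2] open={R10,R11,R12,R13,R5,R6,R7,R8}
Step 19: reserve R14 B 1 -> on_hand[A=21 B=30] avail[A=17 B=1] open={R10,R11,R12,R13,R14,R5,R6,R7,R8}
Step 20: commit R14 -> on_hand[A=21 B=29] avail[A=17 B=1] open={R10,R11,R12,R13,R5,R6,R7,R8}
Step 21: commit R13 -> on_hand[A=21 B=26] avail[A=17 B=1] open={R10,R11,R12,R5,R6,R7,R8}
Step 22: commit R12 -> on_hand[A=21 B=22] avail[A=17 B=1] open={R10,R11,R5,R6,R7,R8}
Final available[B] = 1

Answer: 1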